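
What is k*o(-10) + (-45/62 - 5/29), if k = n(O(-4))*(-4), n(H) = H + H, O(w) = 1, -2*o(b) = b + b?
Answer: -145455/1798 ≈ -80.898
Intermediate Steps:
o(b) = -b (o(b) = -(b + b)/2 = -b)
n(H) = 2*H
k = -8 (k = (2*1)*(-4) = 2*(-4) = -8)
k*o(-10) + (-45/62 - 5/29) = -(-8)*(-10) + (-45/62 - 5/29) = -8*10 + (-45*1/62 - 5*1/29) = -80 + (-45/62 - 5/29) = -80 - 1615/1798 = -145455/1798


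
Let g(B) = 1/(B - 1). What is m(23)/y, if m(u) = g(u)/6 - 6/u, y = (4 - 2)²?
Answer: -769/12144 ≈ -0.063323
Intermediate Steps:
y = 4 (y = 2² = 4)
g(B) = 1/(-1 + B)
m(u) = -6/u + 1/(6*(-1 + u)) (m(u) = 1/((-1 + u)*6) - 6/u = (⅙)/(-1 + u) - 6/u = 1/(6*(-1 + u)) - 6/u = -6/u + 1/(6*(-1 + u)))
m(23)/y = ((⅙)*(36 - 35*23)/(23*(-1 + 23)))/4 = ((⅙)*(1/23)*(36 - 805)/22)*(¼) = ((⅙)*(1/23)*(1/22)*(-769))*(¼) = -769/3036*¼ = -769/12144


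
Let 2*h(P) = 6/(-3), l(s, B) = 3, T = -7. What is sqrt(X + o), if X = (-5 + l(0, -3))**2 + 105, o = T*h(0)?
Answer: 2*sqrt(29) ≈ 10.770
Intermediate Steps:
h(P) = -1 (h(P) = (6/(-3))/2 = (6*(-1/3))/2 = (1/2)*(-2) = -1)
o = 7 (o = -7*(-1) = 7)
X = 109 (X = (-5 + 3)**2 + 105 = (-2)**2 + 105 = 4 + 105 = 109)
sqrt(X + o) = sqrt(109 + 7) = sqrt(116) = 2*sqrt(29)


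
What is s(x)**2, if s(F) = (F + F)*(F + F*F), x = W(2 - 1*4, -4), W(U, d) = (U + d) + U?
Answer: 802816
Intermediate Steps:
W(U, d) = d + 2*U
x = -8 (x = -4 + 2*(2 - 1*4) = -4 + 2*(2 - 4) = -4 + 2*(-2) = -4 - 4 = -8)
s(F) = 2*F*(F + F**2) (s(F) = (2*F)*(F + F**2) = 2*F*(F + F**2))
s(x)**2 = (2*(-8)**2*(1 - 8))**2 = (2*64*(-7))**2 = (-896)**2 = 802816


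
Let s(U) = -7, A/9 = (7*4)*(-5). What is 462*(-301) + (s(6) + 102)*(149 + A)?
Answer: -244607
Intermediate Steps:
A = -1260 (A = 9*((7*4)*(-5)) = 9*(28*(-5)) = 9*(-140) = -1260)
462*(-301) + (s(6) + 102)*(149 + A) = 462*(-301) + (-7 + 102)*(149 - 1260) = -139062 + 95*(-1111) = -139062 - 105545 = -244607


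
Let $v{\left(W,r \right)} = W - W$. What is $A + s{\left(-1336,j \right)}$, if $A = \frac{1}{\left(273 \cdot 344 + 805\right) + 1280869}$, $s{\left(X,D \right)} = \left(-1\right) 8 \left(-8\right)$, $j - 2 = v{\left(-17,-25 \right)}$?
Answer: $\frac{88037505}{1375586} \approx 64.0$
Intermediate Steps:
$v{\left(W,r \right)} = 0$
$j = 2$ ($j = 2 + 0 = 2$)
$s{\left(X,D \right)} = 64$ ($s{\left(X,D \right)} = \left(-8\right) \left(-8\right) = 64$)
$A = \frac{1}{1375586}$ ($A = \frac{1}{\left(93912 + 805\right) + 1280869} = \frac{1}{94717 + 1280869} = \frac{1}{1375586} \approx 7.2696 \cdot 10^{-7}$)
$A + s{\left(-1336,j \right)} = \frac{1}{1375586} + 64 = \frac{88037505}{1375586}$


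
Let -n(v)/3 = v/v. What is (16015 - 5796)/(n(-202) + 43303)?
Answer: 10219/43300 ≈ 0.23600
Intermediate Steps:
n(v) = -3 (n(v) = -3*v/v = -3*1 = -3)
(16015 - 5796)/(n(-202) + 43303) = (16015 - 5796)/(-3 + 43303) = 10219/43300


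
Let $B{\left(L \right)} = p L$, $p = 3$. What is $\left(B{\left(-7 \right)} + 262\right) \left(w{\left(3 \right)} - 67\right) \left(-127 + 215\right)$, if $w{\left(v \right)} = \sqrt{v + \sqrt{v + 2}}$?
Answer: $-1420936 + 21208 \sqrt{3 + \sqrt{5}} \approx -1.3724 \cdot 10^{6}$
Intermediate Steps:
$w{\left(v \right)} = \sqrt{v + \sqrt{2 + v}}$
$B{\left(L \right)} = 3 L$
$\left(B{\left(-7 \right)} + 262\right) \left(w{\left(3 \right)} - 67\right) \left(-127 + 215\right) = \left(3 \left(-7\right) + 262\right) \left(\sqrt{3 + \sqrt{2 + 3}} - 67\right) \left(-127 + 215\right) = \left(-21 + 262\right) \left(\sqrt{3 + \sqrt{5}} - 67\right) 88 = 241 \left(-67 + \sqrt{3 + \sqrt{5}}\right) 88 = 241 \left(-5896 + 88 \sqrt{3 + \sqrt{5}}\right) = -1420936 + 21208 \sqrt{3 + \sqrt{5}}$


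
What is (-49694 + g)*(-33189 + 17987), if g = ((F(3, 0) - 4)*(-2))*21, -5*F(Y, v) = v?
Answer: 752894252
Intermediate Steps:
F(Y, v) = -v/5
g = 168 (g = ((-⅕*0 - 4)*(-2))*21 = ((0 - 4)*(-2))*21 = -4*(-2)*21 = 8*21 = 168)
(-49694 + g)*(-33189 + 17987) = (-49694 + 168)*(-33189 + 17987) = -49526*(-15202) = 752894252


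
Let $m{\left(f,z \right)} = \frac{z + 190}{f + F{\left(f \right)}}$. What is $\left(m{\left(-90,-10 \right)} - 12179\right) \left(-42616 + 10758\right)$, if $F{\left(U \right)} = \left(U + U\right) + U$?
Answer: $388014511$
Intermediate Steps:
$F{\left(U \right)} = 3 U$ ($F{\left(U \right)} = 2 U + U = 3 U$)
$m{\left(f,z \right)} = \frac{190 + z}{4 f}$ ($m{\left(f,z \right)} = \frac{z + 190}{f + 3 f} = \frac{190 + z}{4 f}$)
$\left(m{\left(-90,-10 \right)} - 12179\right) \left(-42616 + 10758\right) = \left(\frac{190 - 10}{4 \left(-90\right)} - 12179\right) \left(-42616 + 10758\right) = \left(\frac{1}{4} \left(- \frac{1}{90}\right) 180 - 12179\right) \left(-31858\right) = \left(- \frac{1}{2} - 12179\right) \left(-31858\right) = \left(- \frac{24359}{2}\right) \left(-31858\right) = 388014511$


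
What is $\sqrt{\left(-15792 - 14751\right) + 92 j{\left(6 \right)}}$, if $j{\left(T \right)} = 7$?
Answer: $i \sqrt{29899} \approx 172.91 i$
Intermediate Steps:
$\sqrt{\left(-15792 - 14751\right) + 92 j{\left(6 \right)}} = \sqrt{\left(-15792 - 14751\right) + 92 \cdot 7} = \sqrt{-30543 + 644} = \sqrt{-29899} = i \sqrt{29899}$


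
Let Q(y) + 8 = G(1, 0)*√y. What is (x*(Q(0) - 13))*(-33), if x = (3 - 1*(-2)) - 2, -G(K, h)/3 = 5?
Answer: 2079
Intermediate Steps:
G(K, h) = -15 (G(K, h) = -3*5 = -15)
Q(y) = -8 - 15*√y
x = 3 (x = (3 + 2) - 2 = 5 - 2 = 3)
(x*(Q(0) - 13))*(-33) = (3*((-8 - 15*√0) - 13))*(-33) = (3*((-8 - 15*0) - 13))*(-33) = (3*((-8 + 0) - 13))*(-33) = (3*(-8 - 13))*(-33) = (3*(-21))*(-33) = -63*(-33) = 2079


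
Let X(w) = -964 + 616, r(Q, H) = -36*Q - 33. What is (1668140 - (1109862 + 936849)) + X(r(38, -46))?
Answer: -378919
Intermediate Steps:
r(Q, H) = -33 - 36*Q
X(w) = -348
(1668140 - (1109862 + 936849)) + X(r(38, -46)) = (1668140 - (1109862 + 936849)) - 348 = (1668140 - 1*2046711) - 348 = (1668140 - 2046711) - 348 = -378571 - 348 = -378919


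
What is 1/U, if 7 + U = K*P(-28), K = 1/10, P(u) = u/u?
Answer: -10/69 ≈ -0.14493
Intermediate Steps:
P(u) = 1
K = 1/10 (K = 1*(1/10) = 1/10 ≈ 0.10000)
U = -69/10 (U = -7 + (1/10)*1 = -7 + 1/10 = -69/10 ≈ -6.9000)
1/U = 1/(-69/10) = -10/69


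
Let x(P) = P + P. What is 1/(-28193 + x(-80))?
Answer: -1/28353 ≈ -3.5270e-5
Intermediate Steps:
x(P) = 2*P
1/(-28193 + x(-80)) = 1/(-28193 + 2*(-80)) = 1/(-28193 - 160) = 1/(-28353) = -1/28353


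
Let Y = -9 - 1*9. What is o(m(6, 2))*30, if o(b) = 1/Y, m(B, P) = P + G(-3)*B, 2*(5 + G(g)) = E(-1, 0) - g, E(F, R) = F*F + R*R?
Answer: -5/3 ≈ -1.6667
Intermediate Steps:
E(F, R) = F² + R²
G(g) = -9/2 - g/2 (G(g) = -5 + (((-1)² + 0²) - g)/2 = -5 + ((1 + 0) - g)/2 = -5 + (1 - g)/2 = -5 + (½ - g/2) = -9/2 - g/2)
m(B, P) = P - 3*B (m(B, P) = P + (-9/2 - ½*(-3))*B = P + (-9/2 + 3/2)*B = P - 3*B)
Y = -18 (Y = -9 - 9 = -18)
o(b) = -1/18 (o(b) = 1/(-18) = -1/18)
o(m(6, 2))*30 = -1/18*30 = -5/3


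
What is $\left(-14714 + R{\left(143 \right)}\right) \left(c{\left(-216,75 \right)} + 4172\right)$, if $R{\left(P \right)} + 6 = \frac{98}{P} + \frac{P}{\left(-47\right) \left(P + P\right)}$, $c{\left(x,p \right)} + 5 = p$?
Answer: $- \frac{419655059691}{6721} \approx -6.2439 \cdot 10^{7}$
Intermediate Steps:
$c{\left(x,p \right)} = -5 + p$
$R{\left(P \right)} = - \frac{565}{94} + \frac{98}{P}$ ($R{\left(P \right)} = -6 + \left(\frac{98}{P} + \frac{P}{\left(-47\right) \left(P + P\right)}\right) = -6 + \left(\frac{98}{P} + \frac{P}{\left(-47\right) 2 P}\right) = -6 + \left(\frac{98}{P} + \frac{P}{\left(-94\right) P}\right) = -6 + \left(\frac{98}{P} + P \left(- \frac{1}{94 P}\right)\right) = -6 - \left(\frac{1}{94} - \frac{98}{P}\right) = - \frac{565}{94} + \frac{98}{P}$)
$\left(-14714 + R{\left(143 \right)}\right) \left(c{\left(-216,75 \right)} + 4172\right) = \left(-14714 - \left(\frac{565}{94} - \frac{98}{143}\right)\right) \left(\left(-5 + 75\right) + 4172\right) = \left(-14714 + \left(- \frac{565}{94} + 98 \cdot \frac{1}{143}\right)\right) \left(70 + 4172\right) = \left(-14714 + \left(- \frac{565}{94} + \frac{98}{143}\right)\right) 4242 = \left(-14714 - \frac{71583}{13442}\right) 4242 = \left(- \frac{197857171}{13442}\right) 4242 = - \frac{419655059691}{6721}$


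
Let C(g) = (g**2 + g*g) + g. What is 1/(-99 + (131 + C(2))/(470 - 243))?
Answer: -227/22332 ≈ -0.010165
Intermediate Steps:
C(g) = g + 2*g**2 (C(g) = (g**2 + g**2) + g = 2*g**2 + g = g + 2*g**2)
1/(-99 + (131 + C(2))/(470 - 243)) = 1/(-99 + (131 + 2*(1 + 2*2))/(470 - 243)) = 1/(-99 + (131 + 2*(1 + 4))/227) = 1/(-99 + (131 + 2*5)*(1/227)) = 1/(-99 + (131 + 10)*(1/227)) = 1/(-99 + 141*(1/227)) = 1/(-99 + 141/227) = 1/(-22332/227) = -227/22332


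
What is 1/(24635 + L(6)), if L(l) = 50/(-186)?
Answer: 93/2291030 ≈ 4.0593e-5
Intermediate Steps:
L(l) = -25/93 (L(l) = 50*(-1/186) = -25/93)
1/(24635 + L(6)) = 1/(24635 - 25/93) = 1/(2291030/93) = 93/2291030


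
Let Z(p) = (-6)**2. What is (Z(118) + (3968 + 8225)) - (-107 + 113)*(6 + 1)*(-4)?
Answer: 12397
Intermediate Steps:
Z(p) = 36
(Z(118) + (3968 + 8225)) - (-107 + 113)*(6 + 1)*(-4) = (36 + (3968 + 8225)) - (-107 + 113)*(6 + 1)*(-4) = (36 + 12193) - 6*7*(-4) = 12229 - 6*(-28) = 12229 - 1*(-168) = 12229 + 168 = 12397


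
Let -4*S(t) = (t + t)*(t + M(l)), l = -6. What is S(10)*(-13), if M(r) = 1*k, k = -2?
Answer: 520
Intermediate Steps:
M(r) = -2 (M(r) = 1*(-2) = -2)
S(t) = -t*(-2 + t)/2 (S(t) = -(t + t)*(t - 2)/4 = -2*t*(-2 + t)/4 = -t*(-2 + t)/2)
S(10)*(-13) = ((½)*10*(2 - 1*10))*(-13) = ((½)*10*(2 - 10))*(-13) = ((½)*10*(-8))*(-13) = -40*(-13) = 520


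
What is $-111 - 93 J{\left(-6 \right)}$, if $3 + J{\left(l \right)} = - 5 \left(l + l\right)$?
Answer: $-5412$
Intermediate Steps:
$J{\left(l \right)} = -3 - 10 l$ ($J{\left(l \right)} = -3 - 5 \left(l + l\right) = -3 - 5 \cdot 2 l = -3 - 10 l$)
$-111 - 93 J{\left(-6 \right)} = -111 - 93 \left(-3 - -60\right) = -111 - 93 \left(-3 + 60\right) = -111 - 5301 = -5412$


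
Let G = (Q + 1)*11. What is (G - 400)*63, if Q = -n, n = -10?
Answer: -17577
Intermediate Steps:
Q = 10 (Q = -1*(-10) = 10)
G = 121 (G = (10 + 1)*11 = 11*11 = 121)
(G - 400)*63 = (121 - 400)*63 = -279*63 = -17577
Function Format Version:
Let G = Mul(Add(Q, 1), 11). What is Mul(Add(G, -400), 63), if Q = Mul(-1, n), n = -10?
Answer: -17577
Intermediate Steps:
Q = 10 (Q = Mul(-1, -10) = 10)
G = 121 (G = Mul(Add(10, 1), 11) = Mul(11, 11) = 121)
Mul(Add(G, -400), 63) = Mul(Add(121, -400), 63) = Mul(-279, 63) = -17577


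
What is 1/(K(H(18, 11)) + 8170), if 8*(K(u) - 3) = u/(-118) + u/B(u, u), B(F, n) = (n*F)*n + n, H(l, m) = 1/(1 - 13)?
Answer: 1642560/13424846929 ≈ 0.00012235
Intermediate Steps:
H(l, m) = -1/12 (H(l, m) = 1/(-12) = -1/12)
B(F, n) = n + F*n² (B(F, n) = (F*n)*n + n = F*n² + n = n + F*n²)
K(u) = 3 - u/944 + 1/(8*(1 + u²)) (K(u) = 3 + (u/(-118) + u/((u*(1 + u*u))))/8 = 3 + (u*(-1/118) + u/((u*(1 + u²))))/8 = 3 + (-u/118 + u*(1/(u*(1 + u²))))/8 = 3 + (-u/118 + 1/(1 + u²))/8 = 3 + (1/(1 + u²) - u/118)/8 = 3 + (-u/944 + 1/(8*(1 + u²))) = 3 - u/944 + 1/(8*(1 + u²)))
1/(K(H(18, 11)) + 8170) = 1/((118 + (1 + (-1/12)²)*(2832 - 1*(-1/12)))/(944*(1 + (-1/12)²)) + 8170) = 1/((118 + (1 + 1/144)*(2832 + 1/12))/(944*(1 + 1/144)) + 8170) = 1/((118 + (145/144)*(33985/12))/(944*(145/144)) + 8170) = 1/((1/944)*(144/145)*(118 + 4927825/1728) + 8170) = 1/((1/944)*(144/145)*(5131729/1728) + 8170) = 1/(5131729/1642560 + 8170) = 1/(13424846929/1642560) = 1642560/13424846929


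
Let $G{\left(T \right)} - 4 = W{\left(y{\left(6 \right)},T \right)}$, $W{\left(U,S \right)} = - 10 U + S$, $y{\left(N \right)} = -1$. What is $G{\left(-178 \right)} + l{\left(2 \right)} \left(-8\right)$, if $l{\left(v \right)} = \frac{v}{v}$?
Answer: $-172$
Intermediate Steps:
$l{\left(v \right)} = 1$
$W{\left(U,S \right)} = S - 10 U$
$G{\left(T \right)} = 14 + T$ ($G{\left(T \right)} = 4 + \left(T - -10\right) = 4 + \left(T + 10\right) = 4 + \left(10 + T\right) = 14 + T$)
$G{\left(-178 \right)} + l{\left(2 \right)} \left(-8\right) = \left(14 - 178\right) + 1 \left(-8\right) = -164 - 8 = -172$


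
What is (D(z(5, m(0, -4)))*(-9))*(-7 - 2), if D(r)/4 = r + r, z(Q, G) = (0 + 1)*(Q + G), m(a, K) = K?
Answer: 648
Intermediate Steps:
z(Q, G) = G + Q (z(Q, G) = 1*(G + Q) = G + Q)
D(r) = 8*r (D(r) = 4*(r + r) = 4*(2*r) = 8*r)
(D(z(5, m(0, -4)))*(-9))*(-7 - 2) = ((8*(-4 + 5))*(-9))*(-7 - 2) = ((8*1)*(-9))*(-9) = (8*(-9))*(-9) = -72*(-9) = 648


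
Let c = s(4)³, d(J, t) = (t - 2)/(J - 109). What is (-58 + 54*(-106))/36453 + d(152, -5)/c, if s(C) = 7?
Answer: -12219127/76806471 ≈ -0.15909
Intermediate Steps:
d(J, t) = (-2 + t)/(-109 + J)
c = 343 (c = 7³ = 343)
(-58 + 54*(-106))/36453 + d(152, -5)/c = (-58 + 54*(-106))/36453 + ((-2 - 5)/(-109 + 152))/343 = (-58 - 5724)*(1/36453) + (-7/43)*(1/343) = -5782*1/36453 + ((1/43)*(-7))*(1/343) = -5782/36453 - 7/43*1/343 = -5782/36453 - 1/2107 = -12219127/76806471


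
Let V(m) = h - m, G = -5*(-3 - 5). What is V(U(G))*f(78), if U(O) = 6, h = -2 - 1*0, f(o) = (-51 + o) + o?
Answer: -840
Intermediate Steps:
f(o) = -51 + 2*o
G = 40 (G = -5*(-8) = 40)
h = -2 (h = -2 + 0 = -2)
V(m) = -2 - m
V(U(G))*f(78) = (-2 - 1*6)*(-51 + 2*78) = (-2 - 6)*(-51 + 156) = -8*105 = -840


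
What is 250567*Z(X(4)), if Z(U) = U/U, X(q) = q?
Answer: 250567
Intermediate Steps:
Z(U) = 1
250567*Z(X(4)) = 250567*1 = 250567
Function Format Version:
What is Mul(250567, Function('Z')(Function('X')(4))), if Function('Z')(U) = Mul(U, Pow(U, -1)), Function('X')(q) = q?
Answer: 250567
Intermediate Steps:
Function('Z')(U) = 1
Mul(250567, Function('Z')(Function('X')(4))) = Mul(250567, 1) = 250567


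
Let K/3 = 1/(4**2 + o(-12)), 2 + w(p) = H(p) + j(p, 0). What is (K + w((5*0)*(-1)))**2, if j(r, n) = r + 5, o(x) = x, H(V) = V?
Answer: 225/16 ≈ 14.063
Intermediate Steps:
j(r, n) = 5 + r
w(p) = 3 + 2*p (w(p) = -2 + (p + (5 + p)) = -2 + (5 + 2*p) = 3 + 2*p)
K = 3/4 (K = 3/(4**2 - 12) = 3/(16 - 12) = 3/4 ≈ 0.75000)
(K + w((5*0)*(-1)))**2 = (3/4 + (3 + 2*((5*0)*(-1))))**2 = (3/4 + (3 + 2*(0*(-1))))**2 = (3/4 + (3 + 2*0))**2 = (3/4 + (3 + 0))**2 = (3/4 + 3)**2 = (15/4)**2 = 225/16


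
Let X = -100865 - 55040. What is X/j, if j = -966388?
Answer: 155905/966388 ≈ 0.16133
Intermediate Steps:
X = -155905
X/j = -155905/(-966388) = -155905*(-1/966388) = 155905/966388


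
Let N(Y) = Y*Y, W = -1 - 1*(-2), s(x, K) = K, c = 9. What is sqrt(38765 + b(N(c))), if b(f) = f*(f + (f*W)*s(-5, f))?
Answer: sqrt(576767) ≈ 759.45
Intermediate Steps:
W = 1 (W = -1 + 2 = 1)
N(Y) = Y**2
b(f) = f*(f + f**2) (b(f) = f*(f + (f*1)*f) = f*(f + f*f) = f*(f + f**2))
sqrt(38765 + b(N(c))) = sqrt(38765 + (9**2)**2*(1 + 9**2)) = sqrt(38765 + 81**2*(1 + 81)) = sqrt(38765 + 6561*82) = sqrt(38765 + 538002) = sqrt(576767)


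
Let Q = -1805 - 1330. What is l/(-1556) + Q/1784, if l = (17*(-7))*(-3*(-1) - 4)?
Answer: -1272589/693976 ≈ -1.8338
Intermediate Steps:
Q = -3135
l = 119 (l = -119*(3 - 4) = -119*(-1) = 119)
l/(-1556) + Q/1784 = 119/(-1556) - 3135/1784 = 119*(-1/1556) - 3135*1/1784 = -119/1556 - 3135/1784 = -1272589/693976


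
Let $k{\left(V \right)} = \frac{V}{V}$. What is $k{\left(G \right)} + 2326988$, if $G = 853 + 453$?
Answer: $2326989$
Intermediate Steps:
$G = 1306$
$k{\left(V \right)} = 1$
$k{\left(G \right)} + 2326988 = 1 + 2326988 = 2326989$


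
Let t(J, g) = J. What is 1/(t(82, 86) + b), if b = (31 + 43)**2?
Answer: 1/5558 ≈ 0.00017992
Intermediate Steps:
b = 5476 (b = 74**2 = 5476)
1/(t(82, 86) + b) = 1/(82 + 5476) = 1/5558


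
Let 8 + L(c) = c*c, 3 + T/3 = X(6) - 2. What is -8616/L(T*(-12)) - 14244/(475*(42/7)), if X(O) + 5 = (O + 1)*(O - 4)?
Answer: -6662609/1230725 ≈ -5.4136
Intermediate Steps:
X(O) = -5 + (1 + O)*(-4 + O) (X(O) = -5 + (O + 1)*(O - 4) = -5 + (1 + O)*(-4 + O))
T = 12 (T = -9 + 3*((-9 + 6**2 - 3*6) - 2) = -9 + 3*((-9 + 36 - 18) - 2) = -9 + 3*(9 - 2) = -9 + 3*7 = -9 + 21 = 12)
L(c) = -8 + c**2 (L(c) = -8 + c*c = -8 + c**2)
-8616/L(T*(-12)) - 14244/(475*(42/7)) = -8616/(-8 + (12*(-12))**2) - 14244/(475*(42/7)) = -8616/(-8 + (-144)**2) - 14244/(475*(42*(1/7))) = -8616/(-8 + 20736) - 14244/(475*6) = -8616/20728 - 14244/2850 = -8616*1/20728 - 14244*1/2850 = -1077/2591 - 2374/475 = -6662609/1230725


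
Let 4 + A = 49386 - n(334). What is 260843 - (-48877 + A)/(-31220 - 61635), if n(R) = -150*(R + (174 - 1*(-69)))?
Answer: 4844132764/18571 ≈ 2.6084e+5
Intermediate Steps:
n(R) = -36450 - 150*R (n(R) = -150*(R + (174 + 69)) = -150*(R + 243) = -150*(243 + R) = -36450 - 150*R)
A = 135932 (A = -4 + (49386 - (-36450 - 150*334)) = -4 + (49386 - (-36450 - 50100)) = -4 + (49386 - 1*(-86550)) = -4 + (49386 + 86550) = -4 + 135936 = 135932)
260843 - (-48877 + A)/(-31220 - 61635) = 260843 - (-48877 + 135932)/(-31220 - 61635) = 260843 - 87055/(-92855) = 260843 - 87055*(-1)/92855 = 260843 - 1*(-17411/18571) = 260843 + 17411/18571 = 4844132764/18571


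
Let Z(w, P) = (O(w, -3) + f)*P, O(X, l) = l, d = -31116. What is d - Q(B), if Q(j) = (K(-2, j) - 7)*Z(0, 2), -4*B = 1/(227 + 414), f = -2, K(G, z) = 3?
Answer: -31156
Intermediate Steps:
B = -1/2564 (B = -1/(4*(227 + 414)) = -¼/641 = -¼*1/641 = -1/2564 ≈ -0.00039002)
Z(w, P) = -5*P (Z(w, P) = (-3 - 2)*P = -5*P)
Q(j) = 40 (Q(j) = (3 - 7)*(-5*2) = -4*(-10) = 40)
d - Q(B) = -31116 - 1*40 = -31116 - 40 = -31156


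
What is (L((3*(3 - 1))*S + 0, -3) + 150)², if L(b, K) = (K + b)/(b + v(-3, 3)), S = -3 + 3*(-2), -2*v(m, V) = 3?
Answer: 31225744/1369 ≈ 22809.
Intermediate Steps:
v(m, V) = -3/2 (v(m, V) = -½*3 = -3/2)
S = -9 (S = -3 - 6 = -9)
L(b, K) = (K + b)/(-3/2 + b) (L(b, K) = (K + b)/(b - 3/2) = (K + b)/(-3/2 + b))
(L((3*(3 - 1))*S + 0, -3) + 150)² = (2*(-3 + ((3*(3 - 1))*(-9) + 0))/(-3 + 2*((3*(3 - 1))*(-9) + 0)) + 150)² = (2*(-3 + ((3*2)*(-9) + 0))/(-3 + 2*((3*2)*(-9) + 0)) + 150)² = (2*(-3 + (6*(-9) + 0))/(-3 + 2*(6*(-9) + 0)) + 150)² = (2*(-3 + (-54 + 0))/(-3 + 2*(-54 + 0)) + 150)² = (2*(-3 - 54)/(-3 + 2*(-54)) + 150)² = (2*(-57)/(-3 - 108) + 150)² = (2*(-57)/(-111) + 150)² = (2*(-1/111)*(-57) + 150)² = (38/37 + 150)² = (5588/37)² = 31225744/1369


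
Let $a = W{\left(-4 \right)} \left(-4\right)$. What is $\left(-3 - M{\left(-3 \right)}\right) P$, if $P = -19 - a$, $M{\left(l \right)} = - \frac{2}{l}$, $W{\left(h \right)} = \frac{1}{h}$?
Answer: $\frac{220}{3} \approx 73.333$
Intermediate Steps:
$a = 1$ ($a = \frac{1}{-4} \left(-4\right) = \left(- \frac{1}{4}\right) \left(-4\right) = 1$)
$P = -20$ ($P = -19 - 1 = -20$)
$\left(-3 - M{\left(-3 \right)}\right) P = \left(-3 - - \frac{2}{-3}\right) \left(-20\right) = \left(-3 - \left(-2\right) \left(- \frac{1}{3}\right)\right) \left(-20\right) = \left(-3 - \frac{2}{3}\right) \left(-20\right) = \left(- \frac{11}{3}\right) \left(-20\right) = \frac{220}{3}$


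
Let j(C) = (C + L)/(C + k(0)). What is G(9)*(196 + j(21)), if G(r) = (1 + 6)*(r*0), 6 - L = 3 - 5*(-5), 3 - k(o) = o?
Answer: 0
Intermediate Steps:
k(o) = 3 - o
L = -22 (L = 6 - (3 - 5*(-5)) = 6 - (3 + 25) = 6 - 1*28 = 6 - 28 = -22)
G(r) = 0 (G(r) = 7*0 = 0)
j(C) = (-22 + C)/(3 + C) (j(C) = (C - 22)/(C + (3 - 1*0)) = (-22 + C)/(C + (3 + 0)) = (-22 + C)/(C + 3) = (-22 + C)/(3 + C))
G(9)*(196 + j(21)) = 0*(196 + (-22 + 21)/(3 + 21)) = 0*(196 - 1/24) = 0*(4703/24) = 0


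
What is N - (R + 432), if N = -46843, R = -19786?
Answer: -27489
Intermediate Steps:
N - (R + 432) = -46843 - (-19786 + 432) = -46843 - 1*(-19354) = -46843 + 19354 = -27489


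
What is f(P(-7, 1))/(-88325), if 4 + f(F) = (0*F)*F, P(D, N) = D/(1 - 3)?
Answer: 4/88325 ≈ 4.5287e-5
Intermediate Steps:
P(D, N) = -D/2 (P(D, N) = D/(-2) = D*(-1/2) = -D/2)
f(F) = -4 (f(F) = -4 + (0*F)*F = -4 + 0*F = -4 + 0 = -4)
f(P(-7, 1))/(-88325) = -4/(-88325) = -4*(-1/88325) = 4/88325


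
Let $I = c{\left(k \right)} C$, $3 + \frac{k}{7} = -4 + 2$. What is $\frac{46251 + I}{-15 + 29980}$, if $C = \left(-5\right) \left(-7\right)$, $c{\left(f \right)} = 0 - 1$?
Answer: $\frac{46216}{29965} \approx 1.5423$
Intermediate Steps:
$k = -35$ ($k = -21 + 7 \left(-4 + 2\right) = -21 + 7 \left(-2\right) = -21 - 14 = -35$)
$c{\left(f \right)} = -1$
$C = 35$
$I = -35$ ($I = \left(-1\right) 35 = -35$)
$\frac{46251 + I}{-15 + 29980} = \frac{46251 - 35}{-15 + 29980} = \frac{46216}{29965}$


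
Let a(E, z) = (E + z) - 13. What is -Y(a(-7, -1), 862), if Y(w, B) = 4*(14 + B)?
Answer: -3504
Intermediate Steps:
a(E, z) = -13 + E + z
Y(w, B) = 56 + 4*B
-Y(a(-7, -1), 862) = -(56 + 4*862) = -(56 + 3448) = -1*3504 = -3504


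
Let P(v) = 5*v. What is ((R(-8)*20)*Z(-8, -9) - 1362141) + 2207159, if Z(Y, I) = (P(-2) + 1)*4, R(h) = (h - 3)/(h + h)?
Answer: 844523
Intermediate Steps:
R(h) = (-3 + h)/(2*h) (R(h) = (-3 + h)/((2*h)) = (-3 + h)*(1/(2*h)) = (-3 + h)/(2*h))
Z(Y, I) = -36 (Z(Y, I) = (5*(-2) + 1)*4 = (-10 + 1)*4 = -9*4 = -36)
((R(-8)*20)*Z(-8, -9) - 1362141) + 2207159 = ((((1/2)*(-3 - 8)/(-8))*20)*(-36) - 1362141) + 2207159 = ((((1/2)*(-1/8)*(-11))*20)*(-36) - 1362141) + 2207159 = (((11/16)*20)*(-36) - 1362141) + 2207159 = ((55/4)*(-36) - 1362141) + 2207159 = (-495 - 1362141) + 2207159 = -1362636 + 2207159 = 844523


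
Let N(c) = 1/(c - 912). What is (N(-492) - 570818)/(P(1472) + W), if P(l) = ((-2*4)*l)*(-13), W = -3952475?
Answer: 801428473/5334339348 ≈ 0.15024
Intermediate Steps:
N(c) = 1/(-912 + c)
P(l) = 104*l (P(l) = -8*l*(-13) = 104*l)
(N(-492) - 570818)/(P(1472) + W) = (1/(-912 - 492) - 570818)/(104*1472 - 3952475) = (1/(-1404) - 570818)/(153088 - 3952475) = (-1/1404 - 570818)/(-3799387) = -801428473/1404*(-1/3799387) = 801428473/5334339348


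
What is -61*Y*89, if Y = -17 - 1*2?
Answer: 103151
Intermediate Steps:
Y = -19 (Y = -17 - 2 = -19)
-61*Y*89 = -61*(-19)*89 = 1159*89 = 103151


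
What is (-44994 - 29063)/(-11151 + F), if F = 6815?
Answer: 74057/4336 ≈ 17.080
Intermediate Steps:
(-44994 - 29063)/(-11151 + F) = (-44994 - 29063)/(-11151 + 6815) = -74057/(-4336) = -74057*(-1/4336) = 74057/4336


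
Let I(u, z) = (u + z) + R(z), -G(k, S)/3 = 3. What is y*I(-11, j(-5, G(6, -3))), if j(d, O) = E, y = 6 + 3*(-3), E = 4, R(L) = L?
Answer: 9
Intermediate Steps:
G(k, S) = -9 (G(k, S) = -3*3 = -9)
y = -3 (y = 6 - 9 = -3)
j(d, O) = 4
I(u, z) = u + 2*z (I(u, z) = (u + z) + z = u + 2*z)
y*I(-11, j(-5, G(6, -3))) = -3*(-11 + 2*4) = -3*(-11 + 8) = -3*(-3) = 9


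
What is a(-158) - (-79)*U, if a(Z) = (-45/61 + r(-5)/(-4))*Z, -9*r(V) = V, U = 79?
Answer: 7004693/1098 ≈ 6379.5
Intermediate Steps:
r(V) = -V/9
a(Z) = -1925*Z/2196 (a(Z) = (-45/61 - ⅑*(-5)/(-4))*Z = (-45*1/61 + (5/9)*(-¼))*Z = (-45/61 - 5/36)*Z = -1925*Z/2196)
a(-158) - (-79)*U = -1925/2196*(-158) - (-79)*79 = 152075/1098 - 1*(-6241) = 152075/1098 + 6241 = 7004693/1098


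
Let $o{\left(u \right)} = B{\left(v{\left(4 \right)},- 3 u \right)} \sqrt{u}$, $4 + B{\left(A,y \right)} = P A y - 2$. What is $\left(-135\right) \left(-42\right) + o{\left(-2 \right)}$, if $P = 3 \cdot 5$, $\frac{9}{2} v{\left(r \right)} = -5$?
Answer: $5670 - 106 i \sqrt{2} \approx 5670.0 - 149.91 i$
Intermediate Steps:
$v{\left(r \right)} = - \frac{10}{9}$ ($v{\left(r \right)} = \frac{2}{9} \left(-5\right) = - \frac{10}{9}$)
$P = 15$
$B{\left(A,y \right)} = -6 + 15 A y$ ($B{\left(A,y \right)} = -4 + \left(15 A y - 2\right) = -4 + \left(-2 + 15 A y\right) = -6 + 15 A y$)
$o{\left(u \right)} = \sqrt{u} \left(-6 + 50 u\right)$ ($o{\left(u \right)} = \left(-6 + 15 \left(- \frac{10}{9}\right) \left(- 3 u\right)\right) \sqrt{u} = \left(-6 + 50 u\right) \sqrt{u} = \sqrt{u} \left(-6 + 50 u\right)$)
$\left(-135\right) \left(-42\right) + o{\left(-2 \right)} = \left(-135\right) \left(-42\right) + \sqrt{-2} \left(-6 + 50 \left(-2\right)\right) = 5670 + i \sqrt{2} \left(-6 - 100\right) = 5670 + i \sqrt{2} \left(-106\right) = 5670 - 106 i \sqrt{2}$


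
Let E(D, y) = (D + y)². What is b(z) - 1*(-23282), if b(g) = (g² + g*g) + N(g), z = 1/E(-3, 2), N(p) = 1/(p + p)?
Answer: 46569/2 ≈ 23285.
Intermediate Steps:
N(p) = 1/(2*p)
z = 1 (z = 1/((-3 + 2)²) = 1/((-1)²) = 1/1 = 1)
b(g) = 1/(2*g) + 2*g² (b(g) = (g² + g*g) + 1/(2*g) = (g² + g²) + 1/(2*g) = 2*g² + 1/(2*g) = 1/(2*g) + 2*g²)
b(z) - 1*(-23282) = (½)*(1 + 4*1³)/1 - 1*(-23282) = (½)*1*(1 + 4*1) + 23282 = (½)*1*(1 + 4) + 23282 = (½)*1*5 + 23282 = 5/2 + 23282 = 46569/2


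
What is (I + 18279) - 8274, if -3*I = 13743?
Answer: 5424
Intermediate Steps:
I = -4581 (I = -⅓*13743 = -4581)
(I + 18279) - 8274 = (-4581 + 18279) - 8274 = 13698 - 8274 = 5424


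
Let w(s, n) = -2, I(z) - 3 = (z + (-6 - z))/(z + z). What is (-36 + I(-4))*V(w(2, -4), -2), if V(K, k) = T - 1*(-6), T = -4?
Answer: -129/2 ≈ -64.500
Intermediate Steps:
I(z) = 3 - 3/z (I(z) = 3 + (z + (-6 - z))/(z + z) = 3 - 6*1/(2*z) = 3 - 3/z)
V(K, k) = 2 (V(K, k) = -4 - 1*(-6) = -4 + 6 = 2)
(-36 + I(-4))*V(w(2, -4), -2) = (-36 + (3 - 3/(-4)))*2 = (-36 + (3 - 3*(-¼)))*2 = (-36 + (3 + ¾))*2 = (-36 + 15/4)*2 = -129/4*2 = -129/2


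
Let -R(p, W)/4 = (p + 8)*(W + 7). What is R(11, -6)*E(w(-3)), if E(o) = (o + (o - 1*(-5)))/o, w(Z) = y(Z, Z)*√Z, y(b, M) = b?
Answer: -152 - 380*I*√3/9 ≈ -152.0 - 73.131*I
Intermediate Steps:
w(Z) = Z^(3/2) (w(Z) = Z*√Z = Z^(3/2))
E(o) = (5 + 2*o)/o (E(o) = (o + (o + 5))/o = (o + (5 + o))/o = (5 + 2*o)/o)
R(p, W) = -4*(7 + W)*(8 + p) (R(p, W) = -4*(p + 8)*(W + 7) = -4*(8 + p)*(7 + W) = -4*(7 + W)*(8 + p))
R(11, -6)*E(w(-3)) = (-224 - 32*(-6) - 28*11 - 4*(-6)*11)*(2 + 5/((-3)^(3/2))) = (-224 + 192 - 308 + 264)*(2 + 5/((-3*I*√3))) = -76*(2 + 5*(I*√3/9)) = -76*(2 + 5*I*√3/9) = -152 - 380*I*√3/9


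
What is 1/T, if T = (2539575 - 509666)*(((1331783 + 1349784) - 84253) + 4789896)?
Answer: 1/14995364063890 ≈ 6.6687e-14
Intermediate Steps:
T = 14995364063890 (T = 2029909*((2681567 - 84253) + 4789896) = 2029909*(2597314 + 4789896) = 2029909*7387210 = 14995364063890)
1/T = 1/14995364063890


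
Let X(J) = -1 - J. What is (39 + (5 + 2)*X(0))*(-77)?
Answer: -2464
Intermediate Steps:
(39 + (5 + 2)*X(0))*(-77) = (39 + (5 + 2)*(-1 - 1*0))*(-77) = (39 + 7*(-1 + 0))*(-77) = (39 + 7*(-1))*(-77) = (39 - 7)*(-77) = 32*(-77) = -2464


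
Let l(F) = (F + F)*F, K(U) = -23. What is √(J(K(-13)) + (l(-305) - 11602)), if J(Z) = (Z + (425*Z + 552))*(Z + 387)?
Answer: 2*I*√797774 ≈ 1786.4*I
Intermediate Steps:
l(F) = 2*F² (l(F) = (2*F)*F = 2*F²)
J(Z) = (387 + Z)*(552 + 426*Z) (J(Z) = (Z + (552 + 425*Z))*(387 + Z) = (552 + 426*Z)*(387 + Z) = (387 + Z)*(552 + 426*Z))
√(J(K(-13)) + (l(-305) - 11602)) = √((213624 + 426*(-23)² + 165414*(-23)) + (2*(-305)² - 11602)) = √((213624 + 426*529 - 3804522) + (2*93025 - 11602)) = √((213624 + 225354 - 3804522) + (186050 - 11602)) = √(-3365544 + 174448) = √(-3191096) = 2*I*√797774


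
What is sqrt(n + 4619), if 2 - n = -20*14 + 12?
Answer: sqrt(4889) ≈ 69.921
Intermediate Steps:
n = 270 (n = 2 - (-20*14 + 12) = 2 - (-280 + 12) = 2 - 1*(-268) = 2 + 268 = 270)
sqrt(n + 4619) = sqrt(270 + 4619) = sqrt(4889)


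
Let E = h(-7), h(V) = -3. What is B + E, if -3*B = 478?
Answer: -487/3 ≈ -162.33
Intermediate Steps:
E = -3
B = -478/3 (B = -⅓*478 = -478/3 ≈ -159.33)
B + E = -478/3 - 3 = -487/3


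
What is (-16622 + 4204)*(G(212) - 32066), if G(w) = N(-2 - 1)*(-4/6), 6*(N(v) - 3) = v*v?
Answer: 398232842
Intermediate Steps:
N(v) = 3 + v²/6 (N(v) = 3 + (v*v)/6 = 3 + v²/6)
G(w) = -3 (G(w) = (3 + (-2 - 1)²/6)*(-4/6) = (3 + (⅙)*(-3)²)*(-4*⅙) = (3 + (⅙)*9)*(-⅔) = (3 + 3/2)*(-⅔) = (9/2)*(-⅔) = -3)
(-16622 + 4204)*(G(212) - 32066) = (-16622 + 4204)*(-3 - 32066) = -12418*(-32069) = 398232842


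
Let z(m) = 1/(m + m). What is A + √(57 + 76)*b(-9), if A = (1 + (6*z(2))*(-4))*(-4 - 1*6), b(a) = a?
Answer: 50 - 9*√133 ≈ -53.793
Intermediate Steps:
z(m) = 1/(2*m)
A = 50 (A = (1 + (6*((½)/2))*(-4))*(-4 - 1*6) = (1 + (6*((½)*(½)))*(-4))*(-4 - 6) = (1 + (6*(¼))*(-4))*(-10) = (1 + (3/2)*(-4))*(-10) = (1 - 6)*(-10) = -5*(-10) = 50)
A + √(57 + 76)*b(-9) = 50 + √(57 + 76)*(-9) = 50 + √133*(-9) = 50 - 9*√133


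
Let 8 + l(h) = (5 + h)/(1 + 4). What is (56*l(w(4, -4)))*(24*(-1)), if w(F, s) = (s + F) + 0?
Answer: 9408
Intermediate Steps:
w(F, s) = F + s (w(F, s) = (F + s) + 0 = F + s)
l(h) = -7 + h/5 (l(h) = -8 + (5 + h)/(1 + 4) = -8 + (5 + h)/5 = -8 + (5 + h)*(1/5) = -8 + (1 + h/5) = -7 + h/5)
(56*l(w(4, -4)))*(24*(-1)) = (56*(-7 + (4 - 4)/5))*(24*(-1)) = (56*(-7 + (1/5)*0))*(-24) = (56*(-7 + 0))*(-24) = (56*(-7))*(-24) = -392*(-24) = 9408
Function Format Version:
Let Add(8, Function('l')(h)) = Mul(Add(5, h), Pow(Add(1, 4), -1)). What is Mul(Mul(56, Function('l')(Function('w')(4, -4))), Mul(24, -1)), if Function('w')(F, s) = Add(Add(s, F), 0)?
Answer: 9408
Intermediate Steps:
Function('w')(F, s) = Add(F, s) (Function('w')(F, s) = Add(Add(F, s), 0) = Add(F, s))
Function('l')(h) = Add(-7, Mul(Rational(1, 5), h)) (Function('l')(h) = Add(-8, Mul(Add(5, h), Pow(Add(1, 4), -1))) = Add(-8, Mul(Add(5, h), Pow(5, -1))) = Add(-8, Mul(Add(5, h), Rational(1, 5))) = Add(-8, Add(1, Mul(Rational(1, 5), h))) = Add(-7, Mul(Rational(1, 5), h)))
Mul(Mul(56, Function('l')(Function('w')(4, -4))), Mul(24, -1)) = Mul(Mul(56, Add(-7, Mul(Rational(1, 5), Add(4, -4)))), Mul(24, -1)) = Mul(Mul(56, Add(-7, Mul(Rational(1, 5), 0))), -24) = Mul(Mul(56, Add(-7, 0)), -24) = Mul(Mul(56, -7), -24) = Mul(-392, -24) = 9408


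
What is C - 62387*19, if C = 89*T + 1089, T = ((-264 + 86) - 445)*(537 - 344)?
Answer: -11885535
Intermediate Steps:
T = -120239 (T = (-178 - 445)*193 = -623*193 = -120239)
C = -10700182 (C = 89*(-120239) + 1089 = -10701271 + 1089 = -10700182)
C - 62387*19 = -10700182 - 62387*19 = -10700182 - 1185353 = -11885535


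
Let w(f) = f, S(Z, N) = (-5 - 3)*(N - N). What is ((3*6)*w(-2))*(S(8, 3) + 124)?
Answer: -4464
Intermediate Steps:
S(Z, N) = 0 (S(Z, N) = -8*0 = 0)
((3*6)*w(-2))*(S(8, 3) + 124) = ((3*6)*(-2))*(0 + 124) = (18*(-2))*124 = -36*124 = -4464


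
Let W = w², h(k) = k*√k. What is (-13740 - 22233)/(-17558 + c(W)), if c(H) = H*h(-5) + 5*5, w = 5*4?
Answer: 210238203/109135363 - 23982000*I*√5/109135363 ≈ 1.9264 - 0.49137*I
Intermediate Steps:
h(k) = k^(3/2)
w = 20
W = 400 (W = 20² = 400)
c(H) = 25 - 5*I*H*√5 (c(H) = H*(-5)^(3/2) + 5*5 = H*(-5*I*√5) + 25 = -5*I*H*√5 + 25 = 25 - 5*I*H*√5)
(-13740 - 22233)/(-17558 + c(W)) = (-13740 - 22233)/(-17558 + (25 - 5*I*400*√5)) = -35973/(-17558 + (25 - 2000*I*√5)) = -35973/(-17533 - 2000*I*√5)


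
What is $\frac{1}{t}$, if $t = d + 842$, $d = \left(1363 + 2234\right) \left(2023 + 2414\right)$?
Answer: $\frac{1}{15960731} \approx 6.2654 \cdot 10^{-8}$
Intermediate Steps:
$d = 15959889$ ($d = 3597 \cdot 4437 = 15959889$)
$t = 15960731$ ($t = 15959889 + 842 = 15960731$)
$\frac{1}{t} = \frac{1}{15960731}$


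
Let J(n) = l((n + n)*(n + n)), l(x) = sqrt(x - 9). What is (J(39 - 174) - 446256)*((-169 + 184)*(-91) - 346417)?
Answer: 155199804192 - 1043346*sqrt(8099) ≈ 1.5511e+11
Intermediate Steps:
l(x) = sqrt(-9 + x)
J(n) = sqrt(-9 + 4*n**2) (J(n) = sqrt(-9 + (n + n)*(n + n)) = sqrt(-9 + (2*n)*(2*n)) = sqrt(-9 + 4*n**2))
(J(39 - 174) - 446256)*((-169 + 184)*(-91) - 346417) = (sqrt(-9 + 4*(39 - 174)**2) - 446256)*((-169 + 184)*(-91) - 346417) = (sqrt(-9 + 4*(-135)**2) - 446256)*(15*(-91) - 346417) = (sqrt(-9 + 4*18225) - 446256)*(-1365 - 346417) = (sqrt(-9 + 72900) - 446256)*(-347782) = (sqrt(72891) - 446256)*(-347782) = (3*sqrt(8099) - 446256)*(-347782) = (-446256 + 3*sqrt(8099))*(-347782) = 155199804192 - 1043346*sqrt(8099)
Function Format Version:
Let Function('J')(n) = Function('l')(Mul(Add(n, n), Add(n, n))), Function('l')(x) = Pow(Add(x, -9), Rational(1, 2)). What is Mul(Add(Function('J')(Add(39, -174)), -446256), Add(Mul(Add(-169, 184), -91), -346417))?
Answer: Add(155199804192, Mul(-1043346, Pow(8099, Rational(1, 2)))) ≈ 1.5511e+11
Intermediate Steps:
Function('l')(x) = Pow(Add(-9, x), Rational(1, 2))
Function('J')(n) = Pow(Add(-9, Mul(4, Pow(n, 2))), Rational(1, 2)) (Function('J')(n) = Pow(Add(-9, Mul(Add(n, n), Add(n, n))), Rational(1, 2)) = Pow(Add(-9, Mul(Mul(2, n), Mul(2, n))), Rational(1, 2)) = Pow(Add(-9, Mul(4, Pow(n, 2))), Rational(1, 2)))
Mul(Add(Function('J')(Add(39, -174)), -446256), Add(Mul(Add(-169, 184), -91), -346417)) = Mul(Add(Pow(Add(-9, Mul(4, Pow(Add(39, -174), 2))), Rational(1, 2)), -446256), Add(Mul(Add(-169, 184), -91), -346417)) = Mul(Add(Pow(Add(-9, Mul(4, Pow(-135, 2))), Rational(1, 2)), -446256), Add(Mul(15, -91), -346417)) = Mul(Add(Pow(Add(-9, Mul(4, 18225)), Rational(1, 2)), -446256), Add(-1365, -346417)) = Mul(Add(Pow(Add(-9, 72900), Rational(1, 2)), -446256), -347782) = Mul(Add(Pow(72891, Rational(1, 2)), -446256), -347782) = Mul(Add(Mul(3, Pow(8099, Rational(1, 2))), -446256), -347782) = Mul(Add(-446256, Mul(3, Pow(8099, Rational(1, 2)))), -347782) = Add(155199804192, Mul(-1043346, Pow(8099, Rational(1, 2))))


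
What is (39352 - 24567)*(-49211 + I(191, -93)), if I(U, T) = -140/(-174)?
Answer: -63298828295/87 ≈ -7.2757e+8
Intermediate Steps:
I(U, T) = 70/87 (I(U, T) = -140*(-1/174) = 70/87)
(39352 - 24567)*(-49211 + I(191, -93)) = (39352 - 24567)*(-49211 + 70/87) = 14785*(-4281287/87) = -63298828295/87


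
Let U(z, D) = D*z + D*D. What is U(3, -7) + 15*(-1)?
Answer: 13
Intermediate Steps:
U(z, D) = D² + D*z (U(z, D) = D*z + D² = D² + D*z)
U(3, -7) + 15*(-1) = -7*(-7 + 3) + 15*(-1) = -7*(-4) - 15 = 28 - 15 = 13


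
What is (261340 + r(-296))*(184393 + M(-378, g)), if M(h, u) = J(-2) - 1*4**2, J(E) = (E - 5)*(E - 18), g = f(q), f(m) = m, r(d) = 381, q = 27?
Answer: 48291973757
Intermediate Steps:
g = 27
J(E) = (-18 + E)*(-5 + E) (J(E) = (-5 + E)*(-18 + E) = (-18 + E)*(-5 + E))
M(h, u) = 124 (M(h, u) = (90 + (-2)**2 - 23*(-2)) - 1*4**2 = (90 + 4 + 46) - 1*16 = 140 - 16 = 124)
(261340 + r(-296))*(184393 + M(-378, g)) = (261340 + 381)*(184393 + 124) = 261721*184517 = 48291973757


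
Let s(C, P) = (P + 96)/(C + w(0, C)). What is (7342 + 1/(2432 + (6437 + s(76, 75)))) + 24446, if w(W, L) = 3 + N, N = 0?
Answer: 22277729815/700822 ≈ 31788.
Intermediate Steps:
w(W, L) = 3 (w(W, L) = 3 + 0 = 3)
s(C, P) = (96 + P)/(3 + C) (s(C, P) = (P + 96)/(C + 3) = (96 + P)/(3 + C))
(7342 + 1/(2432 + (6437 + s(76, 75)))) + 24446 = (7342 + 1/(2432 + (6437 + (96 + 75)/(3 + 76)))) + 24446 = (7342 + 1/(2432 + (6437 + 171/79))) + 24446 = (7342 + 1/(2432 + 508694/79)) + 24446 = (7342 + 1/(700822/79)) + 24446 = (7342 + 79/700822) + 24446 = 5145435203/700822 + 24446 = 22277729815/700822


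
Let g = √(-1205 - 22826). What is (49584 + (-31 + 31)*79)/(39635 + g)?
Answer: 245657730/196369657 - 6198*I*√24031/196369657 ≈ 1.251 - 0.0048929*I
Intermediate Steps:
g = I*√24031 (g = √(-24031) = I*√24031 ≈ 155.02*I)
(49584 + (-31 + 31)*79)/(39635 + g) = (49584 + (-31 + 31)*79)/(39635 + I*√24031) = (49584 + 0*79)/(39635 + I*√24031) = (49584 + 0)/(39635 + I*√24031) = 49584/(39635 + I*√24031)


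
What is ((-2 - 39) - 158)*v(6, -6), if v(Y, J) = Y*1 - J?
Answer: -2388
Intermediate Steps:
v(Y, J) = Y - J
((-2 - 39) - 158)*v(6, -6) = ((-2 - 39) - 158)*(6 - 1*(-6)) = (-41 - 158)*(6 + 6) = -199*12 = -2388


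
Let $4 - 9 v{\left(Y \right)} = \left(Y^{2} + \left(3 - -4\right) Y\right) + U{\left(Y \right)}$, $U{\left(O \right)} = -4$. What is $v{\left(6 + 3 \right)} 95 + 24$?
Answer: $- \frac{12704}{9} \approx -1411.6$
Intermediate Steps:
$v{\left(Y \right)} = \frac{8}{9} - \frac{7 Y}{9} - \frac{Y^{2}}{9}$ ($v{\left(Y \right)} = \frac{4}{9} - \frac{\left(Y^{2} + \left(3 - -4\right) Y\right) - 4}{9} = \frac{4}{9} - \frac{\left(Y^{2} + \left(3 + 4\right) Y\right) - 4}{9} = \frac{4}{9} - \frac{\left(Y^{2} + 7 Y\right) - 4}{9} = \frac{4}{9} - \frac{-4 + Y^{2} + 7 Y}{9} = \frac{4}{9} - \left(- \frac{4}{9} + \frac{Y^{2}}{9} + \frac{7 Y}{9}\right) = \frac{8}{9} - \frac{7 Y}{9} - \frac{Y^{2}}{9}$)
$v{\left(6 + 3 \right)} 95 + 24 = \left(\frac{8}{9} - \frac{7 \left(6 + 3\right)}{9} - \frac{\left(6 + 3\right)^{2}}{9}\right) 95 + 24 = \left(\frac{8}{9} - 7 - \frac{9^{2}}{9}\right) 95 + 24 = \left(\frac{8}{9} - 7 - 9\right) 95 + 24 = \left(- \frac{136}{9}\right) 95 + 24 = - \frac{12920}{9} + 24 = - \frac{12704}{9}$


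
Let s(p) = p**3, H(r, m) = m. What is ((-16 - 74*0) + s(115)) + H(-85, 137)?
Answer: 1520996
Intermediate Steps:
((-16 - 74*0) + s(115)) + H(-85, 137) = ((-16 - 74*0) + 115**3) + 137 = ((-16 + 0) + 1520875) + 137 = (-16 + 1520875) + 137 = 1520859 + 137 = 1520996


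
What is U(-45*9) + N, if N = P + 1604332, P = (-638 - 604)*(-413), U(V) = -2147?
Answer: 2115131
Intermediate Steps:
P = 512946 (P = -1242*(-413) = 512946)
N = 2117278 (N = 512946 + 1604332 = 2117278)
U(-45*9) + N = -2147 + 2117278 = 2115131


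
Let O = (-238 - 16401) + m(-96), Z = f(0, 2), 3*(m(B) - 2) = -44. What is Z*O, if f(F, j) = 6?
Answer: -99910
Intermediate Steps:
m(B) = -38/3 (m(B) = 2 + (1/3)*(-44) = 2 - 44/3 = -38/3)
Z = 6
O = -49955/3 (O = (-238 - 16401) - 38/3 = -16639 - 38/3 = -49955/3 ≈ -16652.)
Z*O = 6*(-49955/3) = -99910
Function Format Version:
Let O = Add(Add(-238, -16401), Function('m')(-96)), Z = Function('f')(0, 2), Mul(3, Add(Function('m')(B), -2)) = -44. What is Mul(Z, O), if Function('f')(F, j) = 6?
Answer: -99910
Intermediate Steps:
Function('m')(B) = Rational(-38, 3) (Function('m')(B) = Add(2, Mul(Rational(1, 3), -44)) = Add(2, Rational(-44, 3)) = Rational(-38, 3))
Z = 6
O = Rational(-49955, 3) (O = Add(Add(-238, -16401), Rational(-38, 3)) = Add(-16639, Rational(-38, 3)) = Rational(-49955, 3) ≈ -16652.)
Mul(Z, O) = Mul(6, Rational(-49955, 3)) = -99910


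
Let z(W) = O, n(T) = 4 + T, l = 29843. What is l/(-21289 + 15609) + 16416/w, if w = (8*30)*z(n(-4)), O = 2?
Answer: 164413/5680 ≈ 28.946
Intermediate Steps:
z(W) = 2
w = 480 (w = (8*30)*2 = 240*2 = 480)
l/(-21289 + 15609) + 16416/w = 29843/(-21289 + 15609) + 16416/480 = 29843/(-5680) + 16416*(1/480) = 29843*(-1/5680) + 171/5 = -29843/5680 + 171/5 = 164413/5680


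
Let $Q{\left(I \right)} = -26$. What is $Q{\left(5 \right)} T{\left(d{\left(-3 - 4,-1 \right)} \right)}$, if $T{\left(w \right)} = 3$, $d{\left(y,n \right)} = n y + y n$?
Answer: $-78$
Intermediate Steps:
$d{\left(y,n \right)} = 2 n y$ ($d{\left(y,n \right)} = n y + n y = 2 n y$)
$Q{\left(5 \right)} T{\left(d{\left(-3 - 4,-1 \right)} \right)} = \left(-26\right) 3 = -78$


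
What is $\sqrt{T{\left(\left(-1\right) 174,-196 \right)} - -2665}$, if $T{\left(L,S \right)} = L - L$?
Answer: $\sqrt{2665} \approx 51.624$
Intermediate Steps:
$T{\left(L,S \right)} = 0$
$\sqrt{T{\left(\left(-1\right) 174,-196 \right)} - -2665} = \sqrt{0 - -2665} = \sqrt{0 + 2665} = \sqrt{2665}$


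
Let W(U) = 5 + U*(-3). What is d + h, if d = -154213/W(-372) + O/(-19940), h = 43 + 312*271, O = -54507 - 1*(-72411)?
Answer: 471958740674/5588185 ≈ 84457.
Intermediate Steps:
O = 17904 (O = -54507 + 72411 = 17904)
W(U) = 5 - 3*U
h = 84595 (h = 43 + 84552 = 84595)
d = -773769401/5588185 (d = -154213/(5 - 3*(-372)) + 17904/(-19940) = -154213/(5 + 1116) + 17904*(-1/19940) = -154213/1121 - 4476/4985 = -773769401/5588185 ≈ -138.47)
d + h = -773769401/5588185 + 84595 = 471958740674/5588185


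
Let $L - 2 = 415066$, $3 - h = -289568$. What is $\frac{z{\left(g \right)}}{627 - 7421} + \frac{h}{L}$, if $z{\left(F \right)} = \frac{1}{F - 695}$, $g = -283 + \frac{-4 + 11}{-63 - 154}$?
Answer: $\frac{29823978630707}{42749365412724} \approx 0.69765$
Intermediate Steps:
$h = 289571$ ($h = 3 - -289568 = 3 + 289568 = 289571$)
$L = 415068$ ($L = 2 + 415066 = 415068$)
$g = - \frac{8774}{31}$ ($g = -283 + \frac{7}{-217} = -283 + 7 \left(- \frac{1}{217}\right) = -283 - \frac{1}{31} = - \frac{8774}{31} \approx -283.03$)
$z{\left(F \right)} = \frac{1}{-695 + F}$
$\frac{z{\left(g \right)}}{627 - 7421} + \frac{h}{L} = \frac{1}{\left(-695 - \frac{8774}{31}\right) \left(627 - 7421\right)} + \frac{289571}{415068} = \frac{1}{\left(- \frac{30319}{31}\right) \left(627 - 7421\right)} + 289571 \cdot \frac{1}{415068} = - \frac{31}{30319 \left(-6794\right)} + \frac{289571}{415068} = \left(- \frac{31}{30319}\right) \left(- \frac{1}{6794}\right) + \frac{289571}{415068} = \frac{31}{205987286} + \frac{289571}{415068} = \frac{29823978630707}{42749365412724}$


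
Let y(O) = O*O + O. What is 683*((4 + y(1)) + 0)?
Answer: 4098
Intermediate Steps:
y(O) = O + O² (y(O) = O² + O = O + O²)
683*((4 + y(1)) + 0) = 683*((4 + 1*(1 + 1)) + 0) = 683*((4 + 1*2) + 0) = 683*((4 + 2) + 0) = 683*(6 + 0) = 683*6 = 4098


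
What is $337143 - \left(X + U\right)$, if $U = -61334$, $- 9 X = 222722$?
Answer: $\frac{3809015}{9} \approx 4.2322 \cdot 10^{5}$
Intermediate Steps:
$X = - \frac{222722}{9}$ ($X = \left(- \frac{1}{9}\right) 222722 = - \frac{222722}{9} \approx -24747.0$)
$337143 - \left(X + U\right) = 337143 - \left(- \frac{222722}{9} - 61334\right) = 337143 - - \frac{774728}{9} = 337143 + \frac{774728}{9} = \frac{3809015}{9}$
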